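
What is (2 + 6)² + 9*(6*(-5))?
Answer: -206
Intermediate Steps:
(2 + 6)² + 9*(6*(-5)) = 8² + 9*(-30) = 64 - 270 = -206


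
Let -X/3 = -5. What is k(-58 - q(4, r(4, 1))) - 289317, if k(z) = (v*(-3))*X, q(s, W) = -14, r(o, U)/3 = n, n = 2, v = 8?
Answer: -289677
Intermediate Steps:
X = 15 (X = -3*(-5) = 15)
r(o, U) = 6 (r(o, U) = 3*2 = 6)
k(z) = -360 (k(z) = (8*(-3))*15 = -24*15 = -360)
k(-58 - q(4, r(4, 1))) - 289317 = -360 - 289317 = -289677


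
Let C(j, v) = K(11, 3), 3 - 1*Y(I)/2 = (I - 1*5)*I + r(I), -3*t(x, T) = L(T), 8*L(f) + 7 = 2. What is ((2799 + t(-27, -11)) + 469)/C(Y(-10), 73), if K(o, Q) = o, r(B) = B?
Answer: 78437/264 ≈ 297.11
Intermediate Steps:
L(f) = -5/8 (L(f) = -7/8 + (1/8)*2 = -7/8 + 1/4 = -5/8)
t(x, T) = 5/24 (t(x, T) = -1/3*(-5/8) = 5/24)
Y(I) = 6 - 2*I - 2*I*(-5 + I) (Y(I) = 6 - 2*((I - 1*5)*I + I) = 6 - 2*((I - 5)*I + I) = 6 - 2*((-5 + I)*I + I) = 6 - 2*(I*(-5 + I) + I) = 6 - 2*(I + I*(-5 + I)) = 6 + (-2*I - 2*I*(-5 + I)) = 6 - 2*I - 2*I*(-5 + I))
C(j, v) = 11
((2799 + t(-27, -11)) + 469)/C(Y(-10), 73) = ((2799 + 5/24) + 469)/11 = (67181/24 + 469)*(1/11) = (78437/24)*(1/11) = 78437/264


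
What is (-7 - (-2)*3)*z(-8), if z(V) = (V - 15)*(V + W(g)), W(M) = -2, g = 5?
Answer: -230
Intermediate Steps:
z(V) = (-15 + V)*(-2 + V) (z(V) = (V - 15)*(V - 2) = (-15 + V)*(-2 + V))
(-7 - (-2)*3)*z(-8) = (-7 - (-2)*3)*(30 + (-8)² - 17*(-8)) = (-7 - 1*(-6))*(30 + 64 + 136) = (-7 + 6)*230 = -1*230 = -230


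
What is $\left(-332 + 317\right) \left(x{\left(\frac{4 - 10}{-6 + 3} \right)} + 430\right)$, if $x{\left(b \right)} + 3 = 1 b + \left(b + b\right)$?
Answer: $-6495$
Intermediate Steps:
$x{\left(b \right)} = -3 + 3 b$ ($x{\left(b \right)} = -3 + \left(1 b + \left(b + b\right)\right) = -3 + \left(b + 2 b\right) = -3 + 3 b$)
$\left(-332 + 317\right) \left(x{\left(\frac{4 - 10}{-6 + 3} \right)} + 430\right) = \left(-332 + 317\right) \left(\left(-3 + 3 \frac{4 - 10}{-6 + 3}\right) + 430\right) = - 15 \left(\left(-3 + 3 \left(- \frac{6}{-3}\right)\right) + 430\right) = - 15 \left(\left(-3 + 3 \left(\left(-6\right) \left(- \frac{1}{3}\right)\right)\right) + 430\right) = - 15 \left(\left(-3 + 3 \cdot 2\right) + 430\right) = - 15 \left(\left(-3 + 6\right) + 430\right) = - 15 \left(3 + 430\right) = \left(-15\right) 433 = -6495$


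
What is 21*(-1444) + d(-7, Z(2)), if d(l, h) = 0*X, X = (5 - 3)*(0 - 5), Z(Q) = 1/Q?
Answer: -30324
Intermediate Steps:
X = -10 (X = 2*(-5) = -10)
d(l, h) = 0 (d(l, h) = 0*(-10) = 0)
21*(-1444) + d(-7, Z(2)) = 21*(-1444) + 0 = -30324 + 0 = -30324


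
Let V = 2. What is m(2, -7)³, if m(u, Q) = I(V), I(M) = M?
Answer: 8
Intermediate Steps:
m(u, Q) = 2
m(2, -7)³ = 2³ = 8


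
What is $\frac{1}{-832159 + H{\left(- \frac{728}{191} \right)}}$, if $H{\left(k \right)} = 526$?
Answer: $- \frac{1}{831633} \approx -1.2025 \cdot 10^{-6}$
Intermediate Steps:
$\frac{1}{-832159 + H{\left(- \frac{728}{191} \right)}} = \frac{1}{-832159 + 526} = \frac{1}{-831633} = - \frac{1}{831633}$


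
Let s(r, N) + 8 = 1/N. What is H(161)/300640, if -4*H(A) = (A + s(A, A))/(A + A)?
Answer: -12317/31171557760 ≈ -3.9514e-7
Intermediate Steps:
s(r, N) = -8 + 1/N
H(A) = -(-8 + A + 1/A)/(8*A) (H(A) = -(A + (-8 + 1/A))/(4*(A + A)) = -(-8 + A + 1/A)/(4*(2*A)) = -(-8 + A + 1/A)*1/(2*A)/4 = -(-8 + A + 1/A)/(8*A))
H(161)/300640 = ((⅛)*(-1 - 1*161*(-8 + 161))/161²)/300640 = ((⅛)*(1/25921)*(-1 - 1*161*153))*(1/300640) = ((⅛)*(1/25921)*(-1 - 24633))*(1/300640) = ((⅛)*(1/25921)*(-24634))*(1/300640) = -12317/103684*1/300640 = -12317/31171557760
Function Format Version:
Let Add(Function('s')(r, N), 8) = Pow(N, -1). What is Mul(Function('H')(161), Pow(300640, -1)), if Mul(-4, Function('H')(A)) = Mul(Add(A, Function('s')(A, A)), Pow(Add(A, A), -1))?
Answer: Rational(-12317, 31171557760) ≈ -3.9514e-7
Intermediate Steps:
Function('s')(r, N) = Add(-8, Pow(N, -1))
Function('H')(A) = Mul(Rational(-1, 8), Pow(A, -1), Add(-8, A, Pow(A, -1))) (Function('H')(A) = Mul(Rational(-1, 4), Mul(Add(A, Add(-8, Pow(A, -1))), Pow(Add(A, A), -1))) = Mul(Rational(-1, 4), Mul(Add(-8, A, Pow(A, -1)), Pow(Mul(2, A), -1))) = Mul(Rational(-1, 4), Mul(Add(-8, A, Pow(A, -1)), Mul(Rational(1, 2), Pow(A, -1)))) = Mul(Rational(-1, 4), Mul(Rational(1, 2), Pow(A, -1), Add(-8, A, Pow(A, -1)))) = Mul(Rational(-1, 8), Pow(A, -1), Add(-8, A, Pow(A, -1))))
Mul(Function('H')(161), Pow(300640, -1)) = Mul(Mul(Rational(1, 8), Pow(161, -2), Add(-1, Mul(-1, 161, Add(-8, 161)))), Pow(300640, -1)) = Mul(Mul(Rational(1, 8), Rational(1, 25921), Add(-1, Mul(-1, 161, 153))), Rational(1, 300640)) = Mul(Mul(Rational(1, 8), Rational(1, 25921), Add(-1, -24633)), Rational(1, 300640)) = Mul(Mul(Rational(1, 8), Rational(1, 25921), -24634), Rational(1, 300640)) = Mul(Rational(-12317, 103684), Rational(1, 300640)) = Rational(-12317, 31171557760)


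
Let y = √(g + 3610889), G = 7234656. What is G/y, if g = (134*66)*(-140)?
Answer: 7234656*√2372729/2372729 ≈ 4696.7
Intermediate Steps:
g = -1238160 (g = 8844*(-140) = -1238160)
y = √2372729 (y = √(-1238160 + 3610889) = √2372729 ≈ 1540.4)
G/y = 7234656/(√2372729) = 7234656*(√2372729/2372729) = 7234656*√2372729/2372729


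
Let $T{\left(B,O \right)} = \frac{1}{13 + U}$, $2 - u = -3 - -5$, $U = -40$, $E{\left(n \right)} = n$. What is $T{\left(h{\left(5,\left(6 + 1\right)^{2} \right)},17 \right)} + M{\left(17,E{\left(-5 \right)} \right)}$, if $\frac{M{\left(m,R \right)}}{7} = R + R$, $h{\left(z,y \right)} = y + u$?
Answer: $- \frac{1891}{27} \approx -70.037$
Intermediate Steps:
$u = 0$ ($u = 2 - \left(-3 - -5\right) = 2 - \left(-3 + 5\right) = 2 - 2 = 0$)
$h{\left(z,y \right)} = y$ ($h{\left(z,y \right)} = y + 0 = y$)
$T{\left(B,O \right)} = - \frac{1}{27}$ ($T{\left(B,O \right)} = \frac{1}{13 - 40} = \frac{1}{-27} = - \frac{1}{27}$)
$M{\left(m,R \right)} = 14 R$ ($M{\left(m,R \right)} = 7 \left(R + R\right) = 7 \cdot 2 R = 14 R$)
$T{\left(h{\left(5,\left(6 + 1\right)^{2} \right)},17 \right)} + M{\left(17,E{\left(-5 \right)} \right)} = - \frac{1}{27} + 14 \left(-5\right) = - \frac{1}{27} - 70 = - \frac{1891}{27}$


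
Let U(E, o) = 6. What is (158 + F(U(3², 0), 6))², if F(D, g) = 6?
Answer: 26896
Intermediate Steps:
(158 + F(U(3², 0), 6))² = (158 + 6)² = 164² = 26896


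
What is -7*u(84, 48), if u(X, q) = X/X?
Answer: -7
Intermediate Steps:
u(X, q) = 1
-7*u(84, 48) = -7*1 = -7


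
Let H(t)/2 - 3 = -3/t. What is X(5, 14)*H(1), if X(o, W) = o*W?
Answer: 0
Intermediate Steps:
X(o, W) = W*o
H(t) = 6 - 6/t (H(t) = 6 + 2*(-3/t) = 6 - 6/t)
X(5, 14)*H(1) = (14*5)*(6 - 6/1) = 70*(6 - 6*1) = 70*(6 - 6) = 70*0 = 0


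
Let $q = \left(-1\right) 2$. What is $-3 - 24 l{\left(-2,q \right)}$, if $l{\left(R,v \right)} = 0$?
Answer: $-3$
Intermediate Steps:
$q = -2$
$-3 - 24 l{\left(-2,q \right)} = -3 - 0 = -3 + 0 = -3$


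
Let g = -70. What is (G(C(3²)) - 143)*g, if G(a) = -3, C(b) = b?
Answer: 10220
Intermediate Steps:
(G(C(3²)) - 143)*g = (-3 - 143)*(-70) = -146*(-70) = 10220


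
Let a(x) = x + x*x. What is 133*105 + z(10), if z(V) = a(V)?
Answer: 14075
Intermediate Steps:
a(x) = x + x²
z(V) = V*(1 + V)
133*105 + z(10) = 133*105 + 10*(1 + 10) = 13965 + 10*11 = 13965 + 110 = 14075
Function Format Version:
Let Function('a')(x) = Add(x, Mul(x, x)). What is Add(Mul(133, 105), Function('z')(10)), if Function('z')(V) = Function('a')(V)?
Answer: 14075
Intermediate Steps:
Function('a')(x) = Add(x, Pow(x, 2))
Function('z')(V) = Mul(V, Add(1, V))
Add(Mul(133, 105), Function('z')(10)) = Add(Mul(133, 105), Mul(10, Add(1, 10))) = Add(13965, Mul(10, 11)) = Add(13965, 110) = 14075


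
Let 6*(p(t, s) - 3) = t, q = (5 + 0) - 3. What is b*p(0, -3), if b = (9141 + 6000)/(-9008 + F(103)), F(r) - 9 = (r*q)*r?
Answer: 15141/4073 ≈ 3.7174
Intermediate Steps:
q = 2 (q = 5 - 3 = 2)
F(r) = 9 + 2*r**2 (F(r) = 9 + (r*2)*r = 9 + (2*r)*r = 9 + 2*r**2)
p(t, s) = 3 + t/6
b = 5047/4073 (b = (9141 + 6000)/(-9008 + (9 + 2*103**2)) = 15141/(-9008 + (9 + 2*10609)) = 15141/(-9008 + (9 + 21218)) = 15141/(-9008 + 21227) = 15141/12219 = 15141*(1/12219) = 5047/4073 ≈ 1.2391)
b*p(0, -3) = 5047*(3 + (1/6)*0)/4073 = 5047*(3 + 0)/4073 = (5047/4073)*3 = 15141/4073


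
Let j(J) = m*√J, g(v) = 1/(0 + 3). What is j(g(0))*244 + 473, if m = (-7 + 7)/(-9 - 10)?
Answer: 473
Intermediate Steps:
m = 0 (m = 0/(-19) = 0*(-1/19) = 0)
g(v) = ⅓ (g(v) = 1/3 = ⅓)
j(J) = 0 (j(J) = 0*√J = 0)
j(g(0))*244 + 473 = 0*244 + 473 = 0 + 473 = 473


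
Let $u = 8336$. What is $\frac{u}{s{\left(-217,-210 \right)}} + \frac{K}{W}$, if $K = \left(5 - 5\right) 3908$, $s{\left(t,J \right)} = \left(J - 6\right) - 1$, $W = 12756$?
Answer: $- \frac{8336}{217} \approx -38.415$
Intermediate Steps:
$s{\left(t,J \right)} = -7 + J$ ($s{\left(t,J \right)} = \left(-6 + J\right) - 1 = -7 + J$)
$K = 0$ ($K = 0 \cdot 3908 = 0$)
$\frac{u}{s{\left(-217,-210 \right)}} + \frac{K}{W} = \frac{8336}{-7 - 210} + \frac{0}{12756} = \frac{8336}{-217} + 0 \cdot \frac{1}{12756} = 8336 \left(- \frac{1}{217}\right) + 0 = - \frac{8336}{217} + 0 = - \frac{8336}{217}$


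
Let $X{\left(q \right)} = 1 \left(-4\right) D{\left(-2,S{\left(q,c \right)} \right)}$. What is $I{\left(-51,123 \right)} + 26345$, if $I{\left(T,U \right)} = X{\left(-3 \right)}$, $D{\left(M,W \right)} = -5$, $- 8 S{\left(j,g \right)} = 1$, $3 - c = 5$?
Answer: $26365$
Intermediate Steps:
$c = -2$ ($c = 3 - 5 = -2$)
$S{\left(j,g \right)} = - \frac{1}{8}$ ($S{\left(j,g \right)} = \left(- \frac{1}{8}\right) 1 = - \frac{1}{8}$)
$X{\left(q \right)} = 20$ ($X{\left(q \right)} = 1 \left(-4\right) \left(-5\right) = \left(-4\right) \left(-5\right) = 20$)
$I{\left(T,U \right)} = 20$
$I{\left(-51,123 \right)} + 26345 = 20 + 26345 = 26365$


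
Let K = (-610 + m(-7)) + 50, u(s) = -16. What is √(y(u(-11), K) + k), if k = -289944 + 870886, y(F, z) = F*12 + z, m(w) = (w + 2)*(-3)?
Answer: √580205 ≈ 761.71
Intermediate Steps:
m(w) = -6 - 3*w (m(w) = (2 + w)*(-3) = -6 - 3*w)
K = -545 (K = (-610 + (-6 - 3*(-7))) + 50 = (-610 + (-6 + 21)) + 50 = (-610 + 15) + 50 = -595 + 50 = -545)
y(F, z) = z + 12*F (y(F, z) = 12*F + z = z + 12*F)
k = 580942
√(y(u(-11), K) + k) = √((-545 + 12*(-16)) + 580942) = √((-545 - 192) + 580942) = √(-737 + 580942) = √580205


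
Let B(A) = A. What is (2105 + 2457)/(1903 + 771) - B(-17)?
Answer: 25010/1337 ≈ 18.706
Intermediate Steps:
(2105 + 2457)/(1903 + 771) - B(-17) = (2105 + 2457)/(1903 + 771) - 1*(-17) = 4562/2674 + 17 = 4562*(1/2674) + 17 = 2281/1337 + 17 = 25010/1337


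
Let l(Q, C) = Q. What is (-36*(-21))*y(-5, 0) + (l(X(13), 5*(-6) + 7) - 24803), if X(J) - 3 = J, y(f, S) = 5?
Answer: -21007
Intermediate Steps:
X(J) = 3 + J
(-36*(-21))*y(-5, 0) + (l(X(13), 5*(-6) + 7) - 24803) = -36*(-21)*5 + ((3 + 13) - 24803) = 756*5 + (16 - 24803) = 3780 - 24787 = -21007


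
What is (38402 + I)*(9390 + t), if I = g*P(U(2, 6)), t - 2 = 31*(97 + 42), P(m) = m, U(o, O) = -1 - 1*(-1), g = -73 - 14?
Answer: 526145802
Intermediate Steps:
g = -87
U(o, O) = 0 (U(o, O) = -1 + 1 = 0)
t = 4311 (t = 2 + 31*(97 + 42) = 2 + 31*139 = 2 + 4309 = 4311)
I = 0 (I = -87*0 = 0)
(38402 + I)*(9390 + t) = (38402 + 0)*(9390 + 4311) = 38402*13701 = 526145802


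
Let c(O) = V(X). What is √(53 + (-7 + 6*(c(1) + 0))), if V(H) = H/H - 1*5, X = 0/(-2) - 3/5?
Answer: √22 ≈ 4.6904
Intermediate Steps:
X = -⅗ (X = 0*(-½) - 3*⅕ = 0 - ⅗ = -⅗ ≈ -0.60000)
V(H) = -4 (V(H) = 1 - 5 = -4)
c(O) = -4
√(53 + (-7 + 6*(c(1) + 0))) = √(53 + (-7 + 6*(-4 + 0))) = √(53 + (-7 + 6*(-4))) = √(53 + (-7 - 24)) = √(53 - 31) = √22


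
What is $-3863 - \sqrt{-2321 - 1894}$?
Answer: $-3863 - i \sqrt{4215} \approx -3863.0 - 64.923 i$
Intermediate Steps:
$-3863 - \sqrt{-2321 - 1894} = -3863 - \sqrt{-4215} = -3863 - i \sqrt{4215}$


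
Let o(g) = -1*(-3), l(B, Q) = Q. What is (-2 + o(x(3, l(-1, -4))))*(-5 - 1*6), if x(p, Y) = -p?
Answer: -11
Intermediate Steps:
o(g) = 3
(-2 + o(x(3, l(-1, -4))))*(-5 - 1*6) = (-2 + 3)*(-5 - 1*6) = 1*(-5 - 6) = 1*(-11) = -11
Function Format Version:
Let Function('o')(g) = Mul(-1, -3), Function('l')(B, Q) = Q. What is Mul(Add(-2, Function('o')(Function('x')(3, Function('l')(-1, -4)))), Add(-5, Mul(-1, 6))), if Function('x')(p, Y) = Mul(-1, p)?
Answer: -11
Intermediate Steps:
Function('o')(g) = 3
Mul(Add(-2, Function('o')(Function('x')(3, Function('l')(-1, -4)))), Add(-5, Mul(-1, 6))) = Mul(Add(-2, 3), Add(-5, Mul(-1, 6))) = Mul(1, Add(-5, -6)) = Mul(1, -11) = -11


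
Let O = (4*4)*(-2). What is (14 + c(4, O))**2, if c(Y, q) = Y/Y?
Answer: 225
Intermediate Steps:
O = -32 (O = 16*(-2) = -32)
c(Y, q) = 1
(14 + c(4, O))**2 = (14 + 1)**2 = 15**2 = 225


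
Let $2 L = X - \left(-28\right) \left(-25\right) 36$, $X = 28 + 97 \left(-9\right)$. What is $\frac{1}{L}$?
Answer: $- \frac{2}{26045} \approx -7.679 \cdot 10^{-5}$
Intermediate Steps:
$X = -845$ ($X = 28 - 873 = -845$)
$L = - \frac{26045}{2}$ ($L = \frac{-845 - \left(-28\right) \left(-25\right) 36}{2} = \frac{-845 - 700 \cdot 36}{2} = \frac{-845 - 25200}{2} = \frac{1}{2} \left(-26045\right) = - \frac{26045}{2} \approx -13023.0$)
$\frac{1}{L} = \frac{1}{- \frac{26045}{2}} = - \frac{2}{26045}$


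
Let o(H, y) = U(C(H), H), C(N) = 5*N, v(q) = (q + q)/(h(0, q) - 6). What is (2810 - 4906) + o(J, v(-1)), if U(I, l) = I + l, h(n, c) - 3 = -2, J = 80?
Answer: -1616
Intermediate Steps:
h(n, c) = 1 (h(n, c) = 3 - 2 = 1)
v(q) = -2*q/5 (v(q) = (q + q)/(1 - 6) = (2*q)/(-5) = (2*q)*(-1/5) = -2*q/5)
o(H, y) = 6*H (o(H, y) = 5*H + H = 6*H)
(2810 - 4906) + o(J, v(-1)) = (2810 - 4906) + 6*80 = -2096 + 480 = -1616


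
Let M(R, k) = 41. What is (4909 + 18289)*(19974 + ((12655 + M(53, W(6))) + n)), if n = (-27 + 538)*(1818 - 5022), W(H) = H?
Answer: -37222907652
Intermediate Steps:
n = -1637244 (n = 511*(-3204) = -1637244)
(4909 + 18289)*(19974 + ((12655 + M(53, W(6))) + n)) = (4909 + 18289)*(19974 + ((12655 + 41) - 1637244)) = 23198*(19974 + (12696 - 1637244)) = 23198*(19974 - 1624548) = 23198*(-1604574) = -37222907652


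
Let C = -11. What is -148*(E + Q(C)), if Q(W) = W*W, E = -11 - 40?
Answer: -10360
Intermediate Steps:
E = -51
Q(W) = W²
-148*(E + Q(C)) = -148*(-51 + (-11)²) = -148*(-51 + 121) = -148*70 = -10360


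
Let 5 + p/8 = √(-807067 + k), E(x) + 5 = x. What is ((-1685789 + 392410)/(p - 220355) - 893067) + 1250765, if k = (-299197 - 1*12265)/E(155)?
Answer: 1304521157344316657/3646930590259 + 103470320*I*√45514317/3646930590259 ≈ 3.577e+5 + 0.19141*I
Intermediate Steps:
E(x) = -5 + x
k = -155731/75 (k = (-299197 - 1*12265)/(-5 + 155) = (-299197 - 12265)/150 = -311462*1/150 = -155731/75 ≈ -2076.4)
p = -40 + 16*I*√45514317/15 (p = -40 + 8*√(-807067 - 155731/75) = -40 + 8*√(-60685756/75) = -40 + 8*(2*I*√45514317/15) = -40 + 16*I*√45514317/15 ≈ -40.0 + 7196.2*I)
((-1685789 + 392410)/(p - 220355) - 893067) + 1250765 = ((-1685789 + 392410)/((-40 + 16*I*√45514317/15) - 220355) - 893067) + 1250765 = (-1293379/(-220395 + 16*I*√45514317/15) - 893067) + 1250765 = (-893067 - 1293379/(-220395 + 16*I*√45514317/15)) + 1250765 = 357698 - 1293379/(-220395 + 16*I*√45514317/15)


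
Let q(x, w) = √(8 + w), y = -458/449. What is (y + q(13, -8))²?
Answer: 209764/201601 ≈ 1.0405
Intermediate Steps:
y = -458/449 (y = -458*1/449 = -458/449 ≈ -1.0200)
(y + q(13, -8))² = (-458/449 + √(8 - 8))² = (-458/449 + √0)² = (-458/449 + 0)² = (-458/449)² = 209764/201601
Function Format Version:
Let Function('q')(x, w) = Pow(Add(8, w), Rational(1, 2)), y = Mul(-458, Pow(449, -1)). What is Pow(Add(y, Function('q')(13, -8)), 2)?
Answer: Rational(209764, 201601) ≈ 1.0405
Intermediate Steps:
y = Rational(-458, 449) (y = Mul(-458, Rational(1, 449)) = Rational(-458, 449) ≈ -1.0200)
Pow(Add(y, Function('q')(13, -8)), 2) = Pow(Add(Rational(-458, 449), Pow(Add(8, -8), Rational(1, 2))), 2) = Pow(Add(Rational(-458, 449), Pow(0, Rational(1, 2))), 2) = Pow(Add(Rational(-458, 449), 0), 2) = Pow(Rational(-458, 449), 2) = Rational(209764, 201601)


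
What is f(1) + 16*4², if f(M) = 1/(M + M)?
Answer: 513/2 ≈ 256.50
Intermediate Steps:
f(M) = 1/(2*M)
f(1) + 16*4² = (½)/1 + 16*4² = (½)*1 + 16*16 = ½ + 256 = 513/2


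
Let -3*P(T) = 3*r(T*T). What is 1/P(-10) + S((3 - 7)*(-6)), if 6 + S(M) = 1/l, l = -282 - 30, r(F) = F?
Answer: -46903/7800 ≈ -6.0132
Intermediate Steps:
P(T) = -T² (P(T) = -T*T = -T²)
l = -312
S(M) = -1873/312 (S(M) = -6 + 1/(-312) = -6 - 1/312 = -1873/312)
1/P(-10) + S((3 - 7)*(-6)) = 1/(-1*(-10)²) - 1873/312 = 1/(-1*100) - 1873/312 = 1/(-100) - 1873/312 = -1/100 - 1873/312 = -46903/7800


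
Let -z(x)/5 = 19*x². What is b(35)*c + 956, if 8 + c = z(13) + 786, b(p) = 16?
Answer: -243476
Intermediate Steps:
z(x) = -95*x²
c = -15277 (c = -8 + (-95*13² + 786) = -8 + (-95*169 + 786) = -8 + (-16055 + 786) = -8 - 15269 = -15277)
b(35)*c + 956 = 16*(-15277) + 956 = -244432 + 956 = -243476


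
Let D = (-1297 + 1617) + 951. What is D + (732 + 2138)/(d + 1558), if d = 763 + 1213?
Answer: 2247292/1767 ≈ 1271.8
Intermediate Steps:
d = 1976
D = 1271 (D = 320 + 951 = 1271)
D + (732 + 2138)/(d + 1558) = 1271 + (732 + 2138)/(1976 + 1558) = 1271 + 2870/3534 = 1271 + 2870*(1/3534) = 1271 + 1435/1767 = 2247292/1767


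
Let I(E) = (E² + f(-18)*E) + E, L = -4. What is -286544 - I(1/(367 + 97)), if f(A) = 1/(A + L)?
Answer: -678609552147/2368256 ≈ -2.8654e+5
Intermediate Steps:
f(A) = 1/(-4 + A) (f(A) = 1/(A - 4) = 1/(-4 + A))
I(E) = E² + 21*E/22 (I(E) = (E² + E/(-4 - 18)) + E = (E² + E/(-22)) + E = (E² - E/22) + E = E² + 21*E/22)
-286544 - I(1/(367 + 97)) = -286544 - (21 + 22/(367 + 97))/(22*(367 + 97)) = -286544 - (21 + 22/464)/(22*464) = -286544 - (21 + 22*(1/464))/(22*464) = -286544 - (21 + 11/232)/(22*464) = -286544 - 4883/(22*464*232) = -286544 - 1*4883/2368256 = -286544 - 4883/2368256 = -678609552147/2368256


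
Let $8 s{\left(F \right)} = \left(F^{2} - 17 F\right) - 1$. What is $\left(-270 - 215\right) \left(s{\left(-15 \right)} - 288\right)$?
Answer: $\frac{885125}{8} \approx 1.1064 \cdot 10^{5}$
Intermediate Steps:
$s{\left(F \right)} = - \frac{1}{8} - \frac{17 F}{8} + \frac{F^{2}}{8}$ ($s{\left(F \right)} = \frac{\left(F^{2} - 17 F\right) - 1}{8} = \frac{-1 + F^{2} - 17 F}{8} = - \frac{1}{8} - \frac{17 F}{8} + \frac{F^{2}}{8}$)
$\left(-270 - 215\right) \left(s{\left(-15 \right)} - 288\right) = \left(-270 - 215\right) \left(\left(- \frac{1}{8} - - \frac{255}{8} + \frac{\left(-15\right)^{2}}{8}\right) - 288\right) = - 485 \left(\left(- \frac{1}{8} + \frac{255}{8} + \frac{1}{8} \cdot 225\right) - 288\right) = - 485 \left(\left(- \frac{1}{8} + \frac{255}{8} + \frac{225}{8}\right) - 288\right) = - 485 \left(\frac{479}{8} - 288\right) = \left(-485\right) \left(- \frac{1825}{8}\right) = \frac{885125}{8}$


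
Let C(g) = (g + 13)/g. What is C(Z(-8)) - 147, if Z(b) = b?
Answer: -1181/8 ≈ -147.63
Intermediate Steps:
C(g) = (13 + g)/g
C(Z(-8)) - 147 = (13 - 8)/(-8) - 147 = -⅛*5 - 147 = -5/8 - 147 = -1181/8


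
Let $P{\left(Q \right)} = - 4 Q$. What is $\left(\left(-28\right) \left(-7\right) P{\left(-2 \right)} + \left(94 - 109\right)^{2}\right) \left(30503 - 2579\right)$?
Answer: $50067732$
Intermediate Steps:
$\left(\left(-28\right) \left(-7\right) P{\left(-2 \right)} + \left(94 - 109\right)^{2}\right) \left(30503 - 2579\right) = \left(\left(-28\right) \left(-7\right) \left(\left(-4\right) \left(-2\right)\right) + \left(94 - 109\right)^{2}\right) \left(30503 - 2579\right) = \left(196 \cdot 8 + \left(-15\right)^{2}\right) 27924 = \left(1568 + 225\right) 27924 = 1793 \cdot 27924 = 50067732$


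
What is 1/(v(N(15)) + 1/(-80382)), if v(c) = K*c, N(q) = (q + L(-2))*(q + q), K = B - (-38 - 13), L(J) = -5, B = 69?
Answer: 80382/2893751999 ≈ 2.7778e-5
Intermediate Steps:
K = 120 (K = 69 - (-38 - 13) = 69 - 1*(-51) = 69 + 51 = 120)
N(q) = 2*q*(-5 + q) (N(q) = (q - 5)*(q + q) = (-5 + q)*(2*q) = 2*q*(-5 + q))
v(c) = 120*c
1/(v(N(15)) + 1/(-80382)) = 1/(120*(2*15*(-5 + 15)) + 1/(-80382)) = 1/(120*(2*15*10) - 1/80382) = 1/(120*300 - 1/80382) = 1/(36000 - 1/80382) = 1/(2893751999/80382) = 80382/2893751999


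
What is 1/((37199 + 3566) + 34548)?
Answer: 1/75313 ≈ 1.3278e-5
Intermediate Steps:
1/((37199 + 3566) + 34548) = 1/(40765 + 34548) = 1/75313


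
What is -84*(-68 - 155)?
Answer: 18732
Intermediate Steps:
-84*(-68 - 155) = -84*(-223) = 18732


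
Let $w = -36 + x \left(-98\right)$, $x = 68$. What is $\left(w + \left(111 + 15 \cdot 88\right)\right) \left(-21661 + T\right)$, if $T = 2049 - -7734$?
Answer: $62585182$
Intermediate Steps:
$w = -6700$ ($w = -36 + 68 \left(-98\right) = -36 - 6664 = -6700$)
$T = 9783$ ($T = 2049 + 7734 = 9783$)
$\left(w + \left(111 + 15 \cdot 88\right)\right) \left(-21661 + T\right) = \left(-6700 + \left(111 + 15 \cdot 88\right)\right) \left(-21661 + 9783\right) = \left(-6700 + \left(111 + 1320\right)\right) \left(-11878\right) = \left(-6700 + 1431\right) \left(-11878\right) = \left(-5269\right) \left(-11878\right) = 62585182$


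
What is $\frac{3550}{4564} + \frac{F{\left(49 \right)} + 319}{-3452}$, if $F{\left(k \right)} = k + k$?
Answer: $\frac{2587853}{3938732} \approx 0.65703$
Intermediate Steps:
$F{\left(k \right)} = 2 k$
$\frac{3550}{4564} + \frac{F{\left(49 \right)} + 319}{-3452} = \frac{3550}{4564} + \frac{2 \cdot 49 + 319}{-3452} = 3550 \cdot \frac{1}{4564} + \left(98 + 319\right) \left(- \frac{1}{3452}\right) = \frac{1775}{2282} + 417 \left(- \frac{1}{3452}\right) = \frac{1775}{2282} - \frac{417}{3452} = \frac{2587853}{3938732}$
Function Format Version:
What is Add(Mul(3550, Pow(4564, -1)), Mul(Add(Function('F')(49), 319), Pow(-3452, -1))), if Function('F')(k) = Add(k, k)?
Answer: Rational(2587853, 3938732) ≈ 0.65703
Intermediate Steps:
Function('F')(k) = Mul(2, k)
Add(Mul(3550, Pow(4564, -1)), Mul(Add(Function('F')(49), 319), Pow(-3452, -1))) = Add(Mul(3550, Pow(4564, -1)), Mul(Add(Mul(2, 49), 319), Pow(-3452, -1))) = Add(Mul(3550, Rational(1, 4564)), Mul(Add(98, 319), Rational(-1, 3452))) = Add(Rational(1775, 2282), Mul(417, Rational(-1, 3452))) = Add(Rational(1775, 2282), Rational(-417, 3452)) = Rational(2587853, 3938732)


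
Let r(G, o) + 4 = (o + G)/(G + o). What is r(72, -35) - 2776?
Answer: -2779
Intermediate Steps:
r(G, o) = -3 (r(G, o) = -4 + (o + G)/(G + o) = -4 + (G + o)/(G + o) = -4 + 1 = -3)
r(72, -35) - 2776 = -3 - 2776 = -2779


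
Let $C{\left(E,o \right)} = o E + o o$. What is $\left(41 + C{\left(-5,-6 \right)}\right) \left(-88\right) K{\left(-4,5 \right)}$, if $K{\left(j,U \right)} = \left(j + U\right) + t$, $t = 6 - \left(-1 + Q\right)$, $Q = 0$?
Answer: $-75328$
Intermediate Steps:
$t = 7$ ($t = 6 - \left(-1 + 0\right) = 6 - -1 = 6 + 1 = 7$)
$C{\left(E,o \right)} = o^{2} + E o$ ($C{\left(E,o \right)} = E o + o^{2} = o^{2} + E o$)
$K{\left(j,U \right)} = 7 + U + j$ ($K{\left(j,U \right)} = \left(j + U\right) + 7 = \left(U + j\right) + 7 = 7 + U + j$)
$\left(41 + C{\left(-5,-6 \right)}\right) \left(-88\right) K{\left(-4,5 \right)} = \left(41 - 6 \left(-5 - 6\right)\right) \left(-88\right) \left(7 + 5 - 4\right) = \left(41 - -66\right) \left(-88\right) 8 = \left(41 + 66\right) \left(-88\right) 8 = 107 \left(-88\right) 8 = \left(-9416\right) 8 = -75328$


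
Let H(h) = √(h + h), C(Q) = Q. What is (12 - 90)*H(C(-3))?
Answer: -78*I*√6 ≈ -191.06*I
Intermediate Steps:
H(h) = √2*√h (H(h) = √(2*h) = √2*√h)
(12 - 90)*H(C(-3)) = (12 - 90)*(√2*√(-3)) = -78*√2*I*√3 = -78*I*√6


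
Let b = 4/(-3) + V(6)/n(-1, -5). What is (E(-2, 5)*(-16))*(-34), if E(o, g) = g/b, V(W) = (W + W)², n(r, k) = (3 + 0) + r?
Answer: 2040/53 ≈ 38.491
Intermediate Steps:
n(r, k) = 3 + r
V(W) = 4*W² (V(W) = (2*W)² = 4*W²)
b = 212/3 (b = 4/(-3) + (4*6²)/(3 - 1) = 4*(-⅓) + (4*36)/2 = -4/3 + 144*(½) = -4/3 + 72 = 212/3 ≈ 70.667)
E(o, g) = 3*g/212 (E(o, g) = g/(212/3) = g*(3/212) = 3*g/212)
(E(-2, 5)*(-16))*(-34) = (((3/212)*5)*(-16))*(-34) = ((15/212)*(-16))*(-34) = -60/53*(-34) = 2040/53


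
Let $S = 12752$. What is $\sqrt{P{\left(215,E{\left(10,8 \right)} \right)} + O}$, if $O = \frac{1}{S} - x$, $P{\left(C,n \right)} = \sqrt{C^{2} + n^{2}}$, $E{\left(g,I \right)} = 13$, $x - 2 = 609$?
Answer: $\frac{\sqrt{-6209802387 + 10163344 \sqrt{46394}}}{3188} \approx 19.89 i$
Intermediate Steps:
$x = 611$ ($x = 2 + 609 = 611$)
$O = - \frac{7791471}{12752}$ ($O = \frac{1}{12752} - 611 = - \frac{7791471}{12752} \approx -611.0$)
$\sqrt{P{\left(215,E{\left(10,8 \right)} \right)} + O} = \sqrt{\sqrt{215^{2} + 13^{2}} - \frac{7791471}{12752}} = \sqrt{\sqrt{46225 + 169} - \frac{7791471}{12752}} = \sqrt{\sqrt{46394} - \frac{7791471}{12752}} = \sqrt{- \frac{7791471}{12752} + \sqrt{46394}}$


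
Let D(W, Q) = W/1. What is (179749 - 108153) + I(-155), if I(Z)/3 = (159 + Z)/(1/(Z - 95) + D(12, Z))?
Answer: 214719404/2999 ≈ 71597.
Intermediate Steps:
D(W, Q) = W (D(W, Q) = W*1 = W)
I(Z) = 3*(159 + Z)/(12 + 1/(-95 + Z)) (I(Z) = 3*((159 + Z)/(1/(Z - 95) + 12)) = 3*((159 + Z)/(1/(-95 + Z) + 12)) = 3*((159 + Z)/(12 + 1/(-95 + Z))) = 3*(159 + Z)/(12 + 1/(-95 + Z)))
(179749 - 108153) + I(-155) = (179749 - 108153) + 3*(-15105 + (-155)² + 64*(-155))/(-1139 + 12*(-155)) = 71596 + 3*(-15105 + 24025 - 9920)/(-1139 - 1860) = 71596 + 3*(-1000)/(-2999) = 71596 + 3*(-1/2999)*(-1000) = 71596 + 3000/2999 = 214719404/2999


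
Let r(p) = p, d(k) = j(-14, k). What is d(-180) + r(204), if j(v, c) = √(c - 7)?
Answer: 204 + I*√187 ≈ 204.0 + 13.675*I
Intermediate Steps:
j(v, c) = √(-7 + c)
d(k) = √(-7 + k)
d(-180) + r(204) = √(-7 - 180) + 204 = √(-187) + 204 = I*√187 + 204 = 204 + I*√187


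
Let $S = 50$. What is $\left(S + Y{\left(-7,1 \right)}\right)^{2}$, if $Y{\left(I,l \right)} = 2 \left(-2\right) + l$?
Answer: $2209$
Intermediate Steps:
$Y{\left(I,l \right)} = -4 + l$
$\left(S + Y{\left(-7,1 \right)}\right)^{2} = \left(50 + \left(-4 + 1\right)\right)^{2} = \left(50 - 3\right)^{2} = 47^{2} = 2209$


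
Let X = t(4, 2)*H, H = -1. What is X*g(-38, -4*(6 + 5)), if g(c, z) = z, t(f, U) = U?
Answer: 88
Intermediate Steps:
X = -2 (X = 2*(-1) = -2)
X*g(-38, -4*(6 + 5)) = -(-8)*(6 + 5) = -(-8)*11 = -2*(-44) = 88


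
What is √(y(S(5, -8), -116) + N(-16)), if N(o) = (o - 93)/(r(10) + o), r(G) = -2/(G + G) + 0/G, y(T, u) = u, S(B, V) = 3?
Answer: 3*I*√314594/161 ≈ 10.451*I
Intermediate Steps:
r(G) = -1/G (r(G) = -2*1/(2*G) + 0 = -1/G + 0 = -1/G)
N(o) = (-93 + o)/(-⅒ + o) (N(o) = (o - 93)/(-1/10 + o) = (-93 + o)/(-1*⅒ + o) = (-93 + o)/(-⅒ + o))
√(y(S(5, -8), -116) + N(-16)) = √(-116 + 10*(-93 - 16)/(-1 + 10*(-16))) = √(-116 + 10*(-109)/(-1 - 160)) = √(-116 + 10*(-109)/(-161)) = √(-116 + 10*(-1/161)*(-109)) = √(-116 + 1090/161) = √(-17586/161) = 3*I*√314594/161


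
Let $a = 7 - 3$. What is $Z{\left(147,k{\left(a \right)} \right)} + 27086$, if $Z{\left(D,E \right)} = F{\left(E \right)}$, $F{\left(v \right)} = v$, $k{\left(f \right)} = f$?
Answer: $27090$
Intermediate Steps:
$a = 4$ ($a = 7 - 3 = 4$)
$Z{\left(D,E \right)} = E$
$Z{\left(147,k{\left(a \right)} \right)} + 27086 = 4 + 27086 = 27090$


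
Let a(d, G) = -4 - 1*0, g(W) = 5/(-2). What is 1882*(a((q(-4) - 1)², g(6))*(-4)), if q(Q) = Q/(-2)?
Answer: 30112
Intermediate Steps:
g(W) = -5/2 (g(W) = 5*(-½) = -5/2)
q(Q) = -Q/2 (q(Q) = Q*(-½) = -Q/2)
a(d, G) = -4 (a(d, G) = -4 + 0 = -4)
1882*(a((q(-4) - 1)², g(6))*(-4)) = 1882*(-4*(-4)) = 1882*16 = 30112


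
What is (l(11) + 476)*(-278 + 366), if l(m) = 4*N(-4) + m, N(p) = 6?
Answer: 44968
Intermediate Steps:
l(m) = 24 + m (l(m) = 4*6 + m = 24 + m)
(l(11) + 476)*(-278 + 366) = ((24 + 11) + 476)*(-278 + 366) = (35 + 476)*88 = 511*88 = 44968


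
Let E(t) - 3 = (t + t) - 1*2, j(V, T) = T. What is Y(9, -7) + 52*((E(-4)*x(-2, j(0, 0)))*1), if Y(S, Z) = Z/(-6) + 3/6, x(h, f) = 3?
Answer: -3271/3 ≈ -1090.3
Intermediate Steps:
E(t) = 1 + 2*t (E(t) = 3 + ((t + t) - 1*2) = 3 + (2*t - 2) = 3 + (-2 + 2*t) = 1 + 2*t)
Y(S, Z) = ½ - Z/6 (Y(S, Z) = Z*(-⅙) + 3*(⅙) = -Z/6 + ½ = ½ - Z/6)
Y(9, -7) + 52*((E(-4)*x(-2, j(0, 0)))*1) = (½ - ⅙*(-7)) + 52*(((1 + 2*(-4))*3)*1) = (½ + 7/6) + 52*(((1 - 8)*3)*1) = 5/3 + 52*(-7*3*1) = 5/3 + 52*(-21*1) = 5/3 + 52*(-21) = 5/3 - 1092 = -3271/3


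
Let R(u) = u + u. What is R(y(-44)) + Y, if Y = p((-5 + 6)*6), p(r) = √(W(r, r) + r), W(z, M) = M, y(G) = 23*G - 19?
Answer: -2062 + 2*√3 ≈ -2058.5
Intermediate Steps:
y(G) = -19 + 23*G
R(u) = 2*u
p(r) = √2*√r (p(r) = √(r + r) = √(2*r) = √2*√r)
Y = 2*√3 (Y = √2*√((-5 + 6)*6) = √2*√(1*6) = √2*√6 = 2*√3 ≈ 3.4641)
R(y(-44)) + Y = 2*(-19 + 23*(-44)) + 2*√3 = 2*(-19 - 1012) + 2*√3 = 2*(-1031) + 2*√3 = -2062 + 2*√3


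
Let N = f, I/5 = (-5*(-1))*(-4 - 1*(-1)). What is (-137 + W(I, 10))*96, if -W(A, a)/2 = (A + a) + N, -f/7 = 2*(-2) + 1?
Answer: -4704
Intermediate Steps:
I = -75 (I = 5*((-5*(-1))*(-4 - 1*(-1))) = 5*(5*(-4 + 1)) = 5*(5*(-3)) = 5*(-15) = -75)
f = 21 (f = -7*(2*(-2) + 1) = -7*(-4 + 1) = -7*(-3) = 21)
N = 21
W(A, a) = -42 - 2*A - 2*a (W(A, a) = -2*((A + a) + 21) = -2*(21 + A + a) = -42 - 2*A - 2*a)
(-137 + W(I, 10))*96 = (-137 + (-42 - 2*(-75) - 2*10))*96 = (-137 + (-42 + 150 - 20))*96 = (-137 + 88)*96 = -49*96 = -4704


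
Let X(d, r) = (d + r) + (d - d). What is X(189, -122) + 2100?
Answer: 2167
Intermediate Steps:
X(d, r) = d + r (X(d, r) = (d + r) + 0 = d + r)
X(189, -122) + 2100 = (189 - 122) + 2100 = 67 + 2100 = 2167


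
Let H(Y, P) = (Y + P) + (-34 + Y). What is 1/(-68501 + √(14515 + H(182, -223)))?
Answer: -68501/4692372379 - √14622/4692372379 ≈ -1.4624e-5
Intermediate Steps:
H(Y, P) = -34 + P + 2*Y (H(Y, P) = (P + Y) + (-34 + Y) = -34 + P + 2*Y)
1/(-68501 + √(14515 + H(182, -223))) = 1/(-68501 + √(14515 + (-34 - 223 + 2*182))) = 1/(-68501 + √(14515 + (-34 - 223 + 364))) = 1/(-68501 + √(14515 + 107)) = 1/(-68501 + √14622)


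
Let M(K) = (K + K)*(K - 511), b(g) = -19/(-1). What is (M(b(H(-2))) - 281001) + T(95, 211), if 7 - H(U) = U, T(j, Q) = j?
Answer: -299602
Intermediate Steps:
H(U) = 7 - U
b(g) = 19 (b(g) = -19*(-1) = 19)
M(K) = 2*K*(-511 + K) (M(K) = (2*K)*(-511 + K) = 2*K*(-511 + K))
(M(b(H(-2))) - 281001) + T(95, 211) = (2*19*(-511 + 19) - 281001) + 95 = (2*19*(-492) - 281001) + 95 = (-18696 - 281001) + 95 = -299697 + 95 = -299602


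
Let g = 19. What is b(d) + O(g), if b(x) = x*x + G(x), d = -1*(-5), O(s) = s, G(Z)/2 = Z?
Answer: 54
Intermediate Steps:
G(Z) = 2*Z
d = 5
b(x) = x² + 2*x (b(x) = x*x + 2*x = x² + 2*x)
b(d) + O(g) = 5*(2 + 5) + 19 = 5*7 + 19 = 35 + 19 = 54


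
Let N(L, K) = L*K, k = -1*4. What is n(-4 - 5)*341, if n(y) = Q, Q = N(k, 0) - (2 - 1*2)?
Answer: 0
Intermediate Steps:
k = -4
N(L, K) = K*L
Q = 0 (Q = 0*(-4) - (2 - 1*2) = 0 - (2 - 2) = 0 - 1*0 = 0 + 0 = 0)
n(y) = 0
n(-4 - 5)*341 = 0*341 = 0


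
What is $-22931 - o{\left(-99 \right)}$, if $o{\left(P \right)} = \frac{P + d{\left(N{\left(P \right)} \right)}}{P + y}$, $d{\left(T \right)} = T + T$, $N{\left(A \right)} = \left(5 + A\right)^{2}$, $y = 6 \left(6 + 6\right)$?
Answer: $- \frac{601564}{27} \approx -22280.0$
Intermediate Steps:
$y = 72$ ($y = 6 \cdot 12 = 72$)
$d{\left(T \right)} = 2 T$
$o{\left(P \right)} = \frac{P + 2 \left(5 + P\right)^{2}}{72 + P}$ ($o{\left(P \right)} = \frac{P + 2 \left(5 + P\right)^{2}}{P + 72} = \frac{P + 2 \left(5 + P\right)^{2}}{72 + P}$)
$-22931 - o{\left(-99 \right)} = -22931 - \frac{-99 + 2 \left(5 - 99\right)^{2}}{72 - 99} = -22931 - \frac{-99 + 2 \left(-94\right)^{2}}{-27} = -22931 - - \frac{-99 + 2 \cdot 8836}{27} = -22931 - - \frac{-99 + 17672}{27} = -22931 - \left(- \frac{1}{27}\right) 17573 = -22931 - - \frac{17573}{27} = -22931 + \frac{17573}{27} = - \frac{601564}{27}$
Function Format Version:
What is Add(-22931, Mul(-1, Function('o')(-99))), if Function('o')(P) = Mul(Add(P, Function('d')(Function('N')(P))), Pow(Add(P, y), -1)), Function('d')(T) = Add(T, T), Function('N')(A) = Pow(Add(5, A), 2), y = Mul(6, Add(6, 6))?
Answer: Rational(-601564, 27) ≈ -22280.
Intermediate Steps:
y = 72 (y = Mul(6, 12) = 72)
Function('d')(T) = Mul(2, T)
Function('o')(P) = Mul(Pow(Add(72, P), -1), Add(P, Mul(2, Pow(Add(5, P), 2)))) (Function('o')(P) = Mul(Add(P, Mul(2, Pow(Add(5, P), 2))), Pow(Add(P, 72), -1)) = Mul(Add(P, Mul(2, Pow(Add(5, P), 2))), Pow(Add(72, P), -1)) = Mul(Pow(Add(72, P), -1), Add(P, Mul(2, Pow(Add(5, P), 2)))))
Add(-22931, Mul(-1, Function('o')(-99))) = Add(-22931, Mul(-1, Mul(Pow(Add(72, -99), -1), Add(-99, Mul(2, Pow(Add(5, -99), 2)))))) = Add(-22931, Mul(-1, Mul(Pow(-27, -1), Add(-99, Mul(2, Pow(-94, 2)))))) = Add(-22931, Mul(-1, Mul(Rational(-1, 27), Add(-99, Mul(2, 8836))))) = Add(-22931, Mul(-1, Mul(Rational(-1, 27), Add(-99, 17672)))) = Add(-22931, Mul(-1, Mul(Rational(-1, 27), 17573))) = Add(-22931, Mul(-1, Rational(-17573, 27))) = Add(-22931, Rational(17573, 27)) = Rational(-601564, 27)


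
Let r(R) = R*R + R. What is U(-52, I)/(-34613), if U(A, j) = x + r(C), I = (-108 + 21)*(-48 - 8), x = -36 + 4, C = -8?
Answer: -24/34613 ≈ -0.00069338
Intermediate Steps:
x = -32
I = 4872 (I = -87*(-56) = 4872)
r(R) = R + R**2 (r(R) = R**2 + R = R + R**2)
U(A, j) = 24 (U(A, j) = -32 - 8*(1 - 8) = -32 - 8*(-7) = -32 + 56 = 24)
U(-52, I)/(-34613) = 24/(-34613) = 24*(-1/34613) = -24/34613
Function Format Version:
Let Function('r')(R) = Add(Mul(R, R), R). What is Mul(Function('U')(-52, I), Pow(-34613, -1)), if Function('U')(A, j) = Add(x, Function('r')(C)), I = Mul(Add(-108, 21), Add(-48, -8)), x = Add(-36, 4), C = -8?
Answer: Rational(-24, 34613) ≈ -0.00069338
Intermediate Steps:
x = -32
I = 4872 (I = Mul(-87, -56) = 4872)
Function('r')(R) = Add(R, Pow(R, 2)) (Function('r')(R) = Add(Pow(R, 2), R) = Add(R, Pow(R, 2)))
Function('U')(A, j) = 24 (Function('U')(A, j) = Add(-32, Mul(-8, Add(1, -8))) = Add(-32, Mul(-8, -7)) = Add(-32, 56) = 24)
Mul(Function('U')(-52, I), Pow(-34613, -1)) = Mul(24, Pow(-34613, -1)) = Mul(24, Rational(-1, 34613)) = Rational(-24, 34613)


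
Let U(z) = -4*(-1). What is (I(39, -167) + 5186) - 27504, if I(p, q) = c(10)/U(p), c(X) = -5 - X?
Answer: -89287/4 ≈ -22322.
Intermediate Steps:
U(z) = 4
I(p, q) = -15/4 (I(p, q) = (-5 - 1*10)/4 = (-5 - 10)*(¼) = -15*¼ = -15/4)
(I(39, -167) + 5186) - 27504 = (-15/4 + 5186) - 27504 = 20729/4 - 27504 = -89287/4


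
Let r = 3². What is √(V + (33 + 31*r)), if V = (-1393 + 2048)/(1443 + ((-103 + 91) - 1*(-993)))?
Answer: √458707458/1212 ≈ 17.671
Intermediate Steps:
V = 655/2424 (V = 655/(1443 + (-12 + 993)) = 655/(1443 + 981) = 655/2424 ≈ 0.27021)
r = 9
√(V + (33 + 31*r)) = √(655/2424 + (33 + 31*9)) = √(655/2424 + (33 + 279)) = √(655/2424 + 312) = √(756943/2424) = √458707458/1212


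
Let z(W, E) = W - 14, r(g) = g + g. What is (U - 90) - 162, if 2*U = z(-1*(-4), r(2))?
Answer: -257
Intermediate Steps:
r(g) = 2*g
z(W, E) = -14 + W
U = -5 (U = (-14 - 1*(-4))/2 = (-14 + 4)/2 = (½)*(-10) = -5)
(U - 90) - 162 = (-5 - 90) - 162 = -95 - 162 = -257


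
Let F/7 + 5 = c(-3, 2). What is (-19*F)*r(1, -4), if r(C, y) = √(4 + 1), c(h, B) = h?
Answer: 1064*√5 ≈ 2379.2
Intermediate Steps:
F = -56 (F = -35 + 7*(-3) = -35 - 21 = -56)
r(C, y) = √5
(-19*F)*r(1, -4) = (-19*(-56))*√5 = 1064*√5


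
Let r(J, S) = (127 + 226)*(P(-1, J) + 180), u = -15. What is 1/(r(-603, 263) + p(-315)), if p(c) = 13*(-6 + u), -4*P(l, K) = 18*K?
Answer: 2/2042265 ≈ 9.7930e-7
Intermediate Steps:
P(l, K) = -9*K/2
p(c) = -273 (p(c) = 13*(-6 - 15) = 13*(-21) = -273)
r(J, S) = 63540 - 3177*J/2 (r(J, S) = (127 + 226)*(-9*J/2 + 180) = 353*(180 - 9*J/2) = 63540 - 3177*J/2)
1/(r(-603, 263) + p(-315)) = 1/((63540 - 3177/2*(-603)) - 273) = 1/((63540 + 1915731/2) - 273) = 1/(2042811/2 - 273) = 1/(2042265/2) = 2/2042265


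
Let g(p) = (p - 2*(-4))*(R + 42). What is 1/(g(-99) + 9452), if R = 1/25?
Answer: 25/140659 ≈ 0.00017773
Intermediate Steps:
R = 1/25 ≈ 0.040000
g(p) = 8408/25 + 1051*p/25 (g(p) = (p - 2*(-4))*(1/25 + 42) = (p + 8)*(1051/25) = (8 + p)*(1051/25) = 8408/25 + 1051*p/25)
1/(g(-99) + 9452) = 1/((8408/25 + (1051/25)*(-99)) + 9452) = 1/((8408/25 - 104049/25) + 9452) = 1/(-95641/25 + 9452) = 1/(140659/25) = 25/140659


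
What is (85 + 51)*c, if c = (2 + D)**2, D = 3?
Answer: 3400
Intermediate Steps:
c = 25 (c = (2 + 3)**2 = 5**2 = 25)
(85 + 51)*c = (85 + 51)*25 = 136*25 = 3400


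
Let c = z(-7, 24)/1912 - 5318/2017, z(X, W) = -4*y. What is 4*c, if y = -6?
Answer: -5059804/482063 ≈ -10.496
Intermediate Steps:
z(X, W) = 24 (z(X, W) = -4*(-6) = 24)
c = -1264951/482063 (c = 24/1912 - 5318/2017 = 24*(1/1912) - 5318*1/2017 = 3/239 - 5318/2017 = -1264951/482063 ≈ -2.6240)
4*c = 4*(-1264951/482063) = -5059804/482063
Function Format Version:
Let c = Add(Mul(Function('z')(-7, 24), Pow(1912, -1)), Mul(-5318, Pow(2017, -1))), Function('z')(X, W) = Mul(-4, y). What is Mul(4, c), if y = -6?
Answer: Rational(-5059804, 482063) ≈ -10.496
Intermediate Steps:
Function('z')(X, W) = 24 (Function('z')(X, W) = Mul(-4, -6) = 24)
c = Rational(-1264951, 482063) (c = Add(Mul(24, Pow(1912, -1)), Mul(-5318, Pow(2017, -1))) = Add(Mul(24, Rational(1, 1912)), Mul(-5318, Rational(1, 2017))) = Add(Rational(3, 239), Rational(-5318, 2017)) = Rational(-1264951, 482063) ≈ -2.6240)
Mul(4, c) = Mul(4, Rational(-1264951, 482063)) = Rational(-5059804, 482063)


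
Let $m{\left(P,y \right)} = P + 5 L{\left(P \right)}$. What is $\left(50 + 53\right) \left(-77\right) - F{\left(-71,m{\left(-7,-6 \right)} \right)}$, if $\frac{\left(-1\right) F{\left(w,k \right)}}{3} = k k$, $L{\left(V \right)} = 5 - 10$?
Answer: $-4859$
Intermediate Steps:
$L{\left(V \right)} = -5$ ($L{\left(V \right)} = 5 - 10 = -5$)
$m{\left(P,y \right)} = -25 + P$ ($m{\left(P,y \right)} = P + 5 \left(-5\right) = P - 25 = -25 + P$)
$F{\left(w,k \right)} = - 3 k^{2}$ ($F{\left(w,k \right)} = - 3 k k = - 3 k^{2}$)
$\left(50 + 53\right) \left(-77\right) - F{\left(-71,m{\left(-7,-6 \right)} \right)} = \left(50 + 53\right) \left(-77\right) - - 3 \left(-25 - 7\right)^{2} = 103 \left(-77\right) - - 3 \left(-32\right)^{2} = -7931 - \left(-3\right) 1024 = -7931 - -3072 = -7931 + 3072 = -4859$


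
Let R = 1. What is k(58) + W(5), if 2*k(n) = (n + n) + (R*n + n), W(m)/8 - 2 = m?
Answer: 172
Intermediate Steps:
W(m) = 16 + 8*m
k(n) = 2*n (k(n) = ((n + n) + (1*n + n))/2 = (2*n + (n + n))/2 = (2*n + 2*n)/2 = (4*n)/2 = 2*n)
k(58) + W(5) = 2*58 + (16 + 8*5) = 116 + (16 + 40) = 116 + 56 = 172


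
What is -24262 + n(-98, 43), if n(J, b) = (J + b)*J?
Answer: -18872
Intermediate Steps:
n(J, b) = J*(J + b)
-24262 + n(-98, 43) = -24262 - 98*(-98 + 43) = -24262 - 98*(-55) = -24262 + 5390 = -18872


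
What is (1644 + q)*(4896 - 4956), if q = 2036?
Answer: -220800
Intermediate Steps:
(1644 + q)*(4896 - 4956) = (1644 + 2036)*(4896 - 4956) = 3680*(-60) = -220800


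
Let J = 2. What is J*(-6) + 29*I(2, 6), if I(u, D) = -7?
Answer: -215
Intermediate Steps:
J*(-6) + 29*I(2, 6) = 2*(-6) + 29*(-7) = -12 - 203 = -215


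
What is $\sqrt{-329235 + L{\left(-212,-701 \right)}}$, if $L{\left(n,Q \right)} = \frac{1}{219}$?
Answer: $\frac{8 i \sqrt{246725619}}{219} \approx 573.79 i$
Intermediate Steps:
$L{\left(n,Q \right)} = \frac{1}{219}$
$\sqrt{-329235 + L{\left(-212,-701 \right)}} = \sqrt{-329235 + \frac{1}{219}} = \sqrt{- \frac{72102464}{219}} = \frac{8 i \sqrt{246725619}}{219}$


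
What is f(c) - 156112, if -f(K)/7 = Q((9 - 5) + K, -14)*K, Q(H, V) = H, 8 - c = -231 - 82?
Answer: -886387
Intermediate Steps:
c = 321 (c = 8 - (-231 - 82) = 8 - 1*(-313) = 8 + 313 = 321)
f(K) = -7*K*(4 + K) (f(K) = -7*((9 - 5) + K)*K = -7*(4 + K)*K = -7*K*(4 + K))
f(c) - 156112 = -7*321*(4 + 321) - 156112 = -7*321*325 - 156112 = -730275 - 156112 = -886387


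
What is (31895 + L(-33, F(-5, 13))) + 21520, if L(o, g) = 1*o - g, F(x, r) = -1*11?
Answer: 53393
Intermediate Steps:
F(x, r) = -11
L(o, g) = o - g
(31895 + L(-33, F(-5, 13))) + 21520 = (31895 + (-33 - 1*(-11))) + 21520 = (31895 + (-33 + 11)) + 21520 = (31895 - 22) + 21520 = 31873 + 21520 = 53393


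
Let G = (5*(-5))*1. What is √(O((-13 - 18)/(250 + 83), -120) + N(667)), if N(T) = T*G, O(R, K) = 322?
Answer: 3*I*√1817 ≈ 127.88*I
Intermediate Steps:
G = -25 (G = -25*1 = -25)
N(T) = -25*T (N(T) = T*(-25) = -25*T)
√(O((-13 - 18)/(250 + 83), -120) + N(667)) = √(322 - 25*667) = √(322 - 16675) = √(-16353) = 3*I*√1817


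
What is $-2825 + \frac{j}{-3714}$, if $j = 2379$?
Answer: $- \frac{3498143}{1238} \approx -2825.6$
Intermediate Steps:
$-2825 + \frac{j}{-3714} = -2825 + \frac{2379}{-3714} = -2825 + 2379 \left(- \frac{1}{3714}\right) = -2825 - \frac{793}{1238} = - \frac{3498143}{1238}$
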